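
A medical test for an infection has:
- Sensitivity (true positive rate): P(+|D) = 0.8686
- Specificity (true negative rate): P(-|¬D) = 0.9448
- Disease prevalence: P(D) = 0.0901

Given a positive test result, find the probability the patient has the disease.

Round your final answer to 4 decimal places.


Let D = has disease, + = positive test

Given:
- P(D) = 0.0901 (prevalence)
- P(+|D) = 0.8686 (sensitivity)
- P(-|¬D) = 0.9448 (specificity)
- P(+|¬D) = 0.0552 (false positive rate = 1 - specificity)

Step 1: Find P(+)
P(+) = P(+|D)P(D) + P(+|¬D)P(¬D)
     = 0.8686 × 0.0901 + 0.0552 × 0.9099
     = 0.07826086 + 0.05022648
     = 0.12848734

Step 2: Apply Bayes' theorem for P(D|+)
P(D|+) = P(+|D)P(D) / P(+)
       = 0.07826086 / 0.12848734
       = 0.6091


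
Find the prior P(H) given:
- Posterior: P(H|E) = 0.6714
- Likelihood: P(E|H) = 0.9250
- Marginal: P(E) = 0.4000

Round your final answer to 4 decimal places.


From Bayes' theorem: P(H|E) = P(E|H) × P(H) / P(E)

Rearranging for P(H):
P(H) = P(H|E) × P(E) / P(E|H)
     = 0.6714 × 0.4000 / 0.9250
     = 0.26856000 / 0.9250
     = 0.2903


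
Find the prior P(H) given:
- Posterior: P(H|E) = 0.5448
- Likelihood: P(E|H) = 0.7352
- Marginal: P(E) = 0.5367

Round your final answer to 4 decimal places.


From Bayes' theorem: P(H|E) = P(E|H) × P(H) / P(E)

Rearranging for P(H):
P(H) = P(H|E) × P(E) / P(E|H)
     = 0.5448 × 0.5367 / 0.7352
     = 0.29239416 / 0.7352
     = 0.3977


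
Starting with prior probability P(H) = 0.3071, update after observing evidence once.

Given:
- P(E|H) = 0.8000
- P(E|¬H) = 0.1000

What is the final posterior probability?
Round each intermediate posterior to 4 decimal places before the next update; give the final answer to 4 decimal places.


Sequential Bayesian updating:

Initial prior: P(H) = 0.3071

Update 1:
  P(E) = 0.8000 × 0.3071 + 0.1000 × 0.6929 = 0.24568000 + 0.06929000 = 0.31497000
  P(H|E) = 0.24568000 / 0.31497000 = 0.7800

Final posterior: 0.7800


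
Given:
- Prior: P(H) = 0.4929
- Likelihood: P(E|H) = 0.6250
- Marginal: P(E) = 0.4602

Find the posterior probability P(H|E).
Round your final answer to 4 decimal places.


Using Bayes' theorem:

P(H|E) = P(E|H) × P(H) / P(E)
       = 0.6250 × 0.4929 / 0.4602
       = 0.30806250 / 0.4602
       = 0.6694

The evidence strengthens our belief in H.
Prior: 0.4929 → Posterior: 0.6694


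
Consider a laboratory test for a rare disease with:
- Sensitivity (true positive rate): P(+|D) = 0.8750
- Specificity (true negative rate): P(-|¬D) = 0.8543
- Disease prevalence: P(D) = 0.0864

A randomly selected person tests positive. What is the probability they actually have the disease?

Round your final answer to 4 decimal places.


Let D = has disease, + = positive test

Given:
- P(D) = 0.0864 (prevalence)
- P(+|D) = 0.8750 (sensitivity)
- P(-|¬D) = 0.8543 (specificity)
- P(+|¬D) = 0.1457 (false positive rate = 1 - specificity)

Step 1: Find P(+)
P(+) = P(+|D)P(D) + P(+|¬D)P(¬D)
     = 0.8750 × 0.0864 + 0.1457 × 0.9136
     = 0.07560000 + 0.13311152
     = 0.20871152

Step 2: Apply Bayes' theorem for P(D|+)
P(D|+) = P(+|D)P(D) / P(+)
       = 0.07560000 / 0.20871152
       = 0.3622


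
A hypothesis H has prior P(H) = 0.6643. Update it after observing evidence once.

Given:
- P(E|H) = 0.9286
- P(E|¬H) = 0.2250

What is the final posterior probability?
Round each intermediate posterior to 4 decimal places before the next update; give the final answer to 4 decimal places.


Sequential Bayesian updating:

Initial prior: P(H) = 0.6643

Update 1:
  P(E) = 0.9286 × 0.6643 + 0.2250 × 0.3357 = 0.61686898 + 0.07553250 = 0.69240148
  P(H|E) = 0.61686898 / 0.69240148 = 0.8909

Final posterior: 0.8909


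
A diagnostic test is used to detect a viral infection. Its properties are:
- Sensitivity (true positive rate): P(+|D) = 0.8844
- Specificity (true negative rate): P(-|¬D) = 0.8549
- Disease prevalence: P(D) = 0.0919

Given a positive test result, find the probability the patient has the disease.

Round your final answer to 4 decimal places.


Let D = has disease, + = positive test

Given:
- P(D) = 0.0919 (prevalence)
- P(+|D) = 0.8844 (sensitivity)
- P(-|¬D) = 0.8549 (specificity)
- P(+|¬D) = 0.1451 (false positive rate = 1 - specificity)

Step 1: Find P(+)
P(+) = P(+|D)P(D) + P(+|¬D)P(¬D)
     = 0.8844 × 0.0919 + 0.1451 × 0.9081
     = 0.08127636 + 0.13176531
     = 0.21304167

Step 2: Apply Bayes' theorem for P(D|+)
P(D|+) = P(+|D)P(D) / P(+)
       = 0.08127636 / 0.21304167
       = 0.3815


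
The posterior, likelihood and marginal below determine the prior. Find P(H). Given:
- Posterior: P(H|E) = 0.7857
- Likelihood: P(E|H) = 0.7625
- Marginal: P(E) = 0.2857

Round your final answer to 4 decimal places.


From Bayes' theorem: P(H|E) = P(E|H) × P(H) / P(E)

Rearranging for P(H):
P(H) = P(H|E) × P(E) / P(E|H)
     = 0.7857 × 0.2857 / 0.7625
     = 0.22447449 / 0.7625
     = 0.2944


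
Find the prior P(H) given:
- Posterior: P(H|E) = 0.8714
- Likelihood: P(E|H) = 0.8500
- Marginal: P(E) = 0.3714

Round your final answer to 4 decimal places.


From Bayes' theorem: P(H|E) = P(E|H) × P(H) / P(E)

Rearranging for P(H):
P(H) = P(H|E) × P(E) / P(E|H)
     = 0.8714 × 0.3714 / 0.8500
     = 0.32363796 / 0.8500
     = 0.3808


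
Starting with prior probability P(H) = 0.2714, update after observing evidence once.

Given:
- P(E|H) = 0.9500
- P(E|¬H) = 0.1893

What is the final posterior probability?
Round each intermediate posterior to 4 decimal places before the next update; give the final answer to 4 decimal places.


Sequential Bayesian updating:

Initial prior: P(H) = 0.2714

Update 1:
  P(E) = 0.9500 × 0.2714 + 0.1893 × 0.7286 = 0.25783000 + 0.13792398 = 0.39575398
  P(H|E) = 0.25783000 / 0.39575398 = 0.6515

Final posterior: 0.6515


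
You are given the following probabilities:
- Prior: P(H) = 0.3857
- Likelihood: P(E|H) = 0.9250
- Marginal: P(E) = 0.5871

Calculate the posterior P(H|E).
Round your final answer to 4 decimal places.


Using Bayes' theorem:

P(H|E) = P(E|H) × P(H) / P(E)
       = 0.9250 × 0.3857 / 0.5871
       = 0.35677250 / 0.5871
       = 0.6077

The evidence strengthens our belief in H.
Prior: 0.3857 → Posterior: 0.6077


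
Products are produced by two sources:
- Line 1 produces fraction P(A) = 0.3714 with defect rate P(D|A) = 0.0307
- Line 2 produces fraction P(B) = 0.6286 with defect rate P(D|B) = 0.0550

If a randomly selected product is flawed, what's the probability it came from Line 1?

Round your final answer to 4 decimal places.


Let A = from Line 1, D = flawed

Given:
- P(A) = 0.3714, P(B) = 0.6286
- P(D|A) = 0.0307, P(D|B) = 0.0550

Step 1: Find P(D)
P(D) = P(D|A)P(A) + P(D|B)P(B)
     = 0.0307 × 0.3714 + 0.0550 × 0.6286
     = 0.01140198 + 0.03457300
     = 0.04597498

Step 2: Apply Bayes' theorem
P(A|D) = P(D|A)P(A) / P(D)
       = 0.01140198 / 0.04597498
       = 0.2480


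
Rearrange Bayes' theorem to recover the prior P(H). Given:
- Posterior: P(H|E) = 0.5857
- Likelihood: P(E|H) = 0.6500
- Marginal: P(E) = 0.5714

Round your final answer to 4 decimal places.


From Bayes' theorem: P(H|E) = P(E|H) × P(H) / P(E)

Rearranging for P(H):
P(H) = P(H|E) × P(E) / P(E|H)
     = 0.5857 × 0.5714 / 0.6500
     = 0.33466898 / 0.6500
     = 0.5149


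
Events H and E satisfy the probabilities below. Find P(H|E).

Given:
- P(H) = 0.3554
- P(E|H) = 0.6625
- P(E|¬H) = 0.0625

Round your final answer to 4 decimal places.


Bayes' theorem: P(H|E) = P(E|H) × P(H) / P(E)

Step 1: Calculate P(E) using law of total probability
P(E) = P(E|H)P(H) + P(E|¬H)P(¬H)
     = 0.6625 × 0.3554 + 0.0625 × 0.6446
     = 0.23545250 + 0.04028750
     = 0.27574000

Step 2: Apply Bayes' theorem
P(H|E) = P(E|H) × P(H) / P(E)
       = 0.23545250 / 0.27574000
       = 0.8539


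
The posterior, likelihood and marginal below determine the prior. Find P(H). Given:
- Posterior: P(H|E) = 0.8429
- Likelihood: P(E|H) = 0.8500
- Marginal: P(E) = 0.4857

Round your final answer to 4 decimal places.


From Bayes' theorem: P(H|E) = P(E|H) × P(H) / P(E)

Rearranging for P(H):
P(H) = P(H|E) × P(E) / P(E|H)
     = 0.8429 × 0.4857 / 0.8500
     = 0.40939653 / 0.8500
     = 0.4816


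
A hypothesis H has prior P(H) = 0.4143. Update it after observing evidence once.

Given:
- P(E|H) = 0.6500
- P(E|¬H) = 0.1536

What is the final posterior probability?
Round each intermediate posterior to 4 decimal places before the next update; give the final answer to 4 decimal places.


Sequential Bayesian updating:

Initial prior: P(H) = 0.4143

Update 1:
  P(E) = 0.6500 × 0.4143 + 0.1536 × 0.5857 = 0.26929500 + 0.08996352 = 0.35925852
  P(H|E) = 0.26929500 / 0.35925852 = 0.7496

Final posterior: 0.7496


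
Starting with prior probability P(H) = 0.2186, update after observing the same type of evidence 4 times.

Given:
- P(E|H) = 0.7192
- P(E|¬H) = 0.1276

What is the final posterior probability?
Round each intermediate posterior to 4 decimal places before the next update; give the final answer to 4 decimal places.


Sequential Bayesian updating:

Initial prior: P(H) = 0.2186

Update 1:
  P(E) = 0.7192 × 0.2186 + 0.1276 × 0.7814 = 0.15721712 + 0.09970664 = 0.25692376
  P(H|E) = 0.15721712 / 0.25692376 = 0.6119

Update 2:
  P(E) = 0.7192 × 0.6119 + 0.1276 × 0.3881 = 0.44007848 + 0.04952156 = 0.48960004
  P(H|E) = 0.44007848 / 0.48960004 = 0.8989

Update 3:
  P(E) = 0.7192 × 0.8989 + 0.1276 × 0.1011 = 0.64648888 + 0.01290036 = 0.65938924
  P(H|E) = 0.64648888 / 0.65938924 = 0.9804

Update 4:
  P(E) = 0.7192 × 0.9804 + 0.1276 × 0.0196 = 0.70510368 + 0.00250096 = 0.70760464
  P(H|E) = 0.70510368 / 0.70760464 = 0.9965

Final posterior: 0.9965


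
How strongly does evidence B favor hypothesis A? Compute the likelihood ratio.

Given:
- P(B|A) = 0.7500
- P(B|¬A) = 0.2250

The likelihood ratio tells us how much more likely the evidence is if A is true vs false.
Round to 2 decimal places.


Likelihood Ratio (LR) = P(B|A) / P(B|¬A)

LR = 0.7500 / 0.2250
   = 3.33

The evidence is 3.33 times more likely if A is true than if A is false.
LR > 1, so observing B raises the odds in favor of A.


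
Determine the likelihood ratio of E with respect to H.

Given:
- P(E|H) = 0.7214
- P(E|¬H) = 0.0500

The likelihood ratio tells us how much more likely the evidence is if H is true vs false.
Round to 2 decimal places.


Likelihood Ratio (LR) = P(E|H) / P(E|¬H)

LR = 0.7214 / 0.0500
   = 14.43

The evidence is 14.43 times more likely if H is true than if H is false.
LR > 1, so observing E raises the odds in favor of H.


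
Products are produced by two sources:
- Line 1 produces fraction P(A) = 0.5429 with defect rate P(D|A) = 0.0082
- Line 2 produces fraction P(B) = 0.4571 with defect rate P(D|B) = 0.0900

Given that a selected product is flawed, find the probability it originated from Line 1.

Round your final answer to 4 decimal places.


Let A = from Line 1, D = flawed

Given:
- P(A) = 0.5429, P(B) = 0.4571
- P(D|A) = 0.0082, P(D|B) = 0.0900

Step 1: Find P(D)
P(D) = P(D|A)P(A) + P(D|B)P(B)
     = 0.0082 × 0.5429 + 0.0900 × 0.4571
     = 0.00445178 + 0.04113900
     = 0.04559078

Step 2: Apply Bayes' theorem
P(A|D) = P(D|A)P(A) / P(D)
       = 0.00445178 / 0.04559078
       = 0.0976


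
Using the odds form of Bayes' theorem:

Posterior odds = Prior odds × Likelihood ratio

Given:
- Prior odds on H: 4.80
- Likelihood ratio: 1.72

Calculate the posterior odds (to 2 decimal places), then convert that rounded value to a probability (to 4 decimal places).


Step 1: Calculate posterior odds
Posterior odds = Prior odds × LR
               = 4.80 × 1.72
               = 8.26

Step 2: Convert to probability
P(H|E) = Posterior odds / (1 + Posterior odds)
       = 8.26 / (1 + 8.26)
       = 8.26 / 9.26
       = 0.8920

The evidence increased P(H) from 0.8276 to 0.8920.


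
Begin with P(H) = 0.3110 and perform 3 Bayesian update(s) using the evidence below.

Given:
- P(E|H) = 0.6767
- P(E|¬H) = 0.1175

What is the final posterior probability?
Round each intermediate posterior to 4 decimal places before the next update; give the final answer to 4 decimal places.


Sequential Bayesian updating:

Initial prior: P(H) = 0.3110

Update 1:
  P(E) = 0.6767 × 0.3110 + 0.1175 × 0.6890 = 0.21045370 + 0.08095750 = 0.29141120
  P(H|E) = 0.21045370 / 0.29141120 = 0.7222

Update 2:
  P(E) = 0.6767 × 0.7222 + 0.1175 × 0.2778 = 0.48871274 + 0.03264150 = 0.52135424
  P(H|E) = 0.48871274 / 0.52135424 = 0.9374

Update 3:
  P(E) = 0.6767 × 0.9374 + 0.1175 × 0.0626 = 0.63433858 + 0.00735550 = 0.64169408
  P(H|E) = 0.63433858 / 0.64169408 = 0.9885

Final posterior: 0.9885


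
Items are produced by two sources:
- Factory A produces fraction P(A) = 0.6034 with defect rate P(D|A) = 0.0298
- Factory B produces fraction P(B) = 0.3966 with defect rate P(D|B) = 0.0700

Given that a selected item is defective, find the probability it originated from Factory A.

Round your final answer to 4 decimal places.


Let A = from Factory A, D = defective

Given:
- P(A) = 0.6034, P(B) = 0.3966
- P(D|A) = 0.0298, P(D|B) = 0.0700

Step 1: Find P(D)
P(D) = P(D|A)P(A) + P(D|B)P(B)
     = 0.0298 × 0.6034 + 0.0700 × 0.3966
     = 0.01798132 + 0.02776200
     = 0.04574332

Step 2: Apply Bayes' theorem
P(A|D) = P(D|A)P(A) / P(D)
       = 0.01798132 / 0.04574332
       = 0.3931


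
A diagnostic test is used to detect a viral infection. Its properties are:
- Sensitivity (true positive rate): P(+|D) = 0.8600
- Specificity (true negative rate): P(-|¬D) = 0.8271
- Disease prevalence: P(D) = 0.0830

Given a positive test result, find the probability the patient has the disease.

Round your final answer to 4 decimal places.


Let D = has disease, + = positive test

Given:
- P(D) = 0.0830 (prevalence)
- P(+|D) = 0.8600 (sensitivity)
- P(-|¬D) = 0.8271 (specificity)
- P(+|¬D) = 0.1729 (false positive rate = 1 - specificity)

Step 1: Find P(+)
P(+) = P(+|D)P(D) + P(+|¬D)P(¬D)
     = 0.8600 × 0.0830 + 0.1729 × 0.9170
     = 0.07138000 + 0.15854930
     = 0.22992930

Step 2: Apply Bayes' theorem for P(D|+)
P(D|+) = P(+|D)P(D) / P(+)
       = 0.07138000 / 0.22992930
       = 0.3104


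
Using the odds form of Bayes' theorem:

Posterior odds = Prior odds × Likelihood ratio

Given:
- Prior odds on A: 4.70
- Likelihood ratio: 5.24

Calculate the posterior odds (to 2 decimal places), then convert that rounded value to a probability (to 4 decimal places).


Step 1: Calculate posterior odds
Posterior odds = Prior odds × LR
               = 4.70 × 5.24
               = 24.63

Step 2: Convert to probability
P(A|E) = Posterior odds / (1 + Posterior odds)
       = 24.63 / (1 + 24.63)
       = 24.63 / 25.63
       = 0.9610

The evidence increased P(A) from 0.8246 to 0.9610.


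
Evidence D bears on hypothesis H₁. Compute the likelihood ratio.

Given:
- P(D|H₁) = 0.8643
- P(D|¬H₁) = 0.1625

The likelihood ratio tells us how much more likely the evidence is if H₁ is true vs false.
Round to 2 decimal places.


Likelihood Ratio (LR) = P(D|H₁) / P(D|¬H₁)

LR = 0.8643 / 0.1625
   = 5.32

The evidence is 5.32 times more likely if H₁ is true than if H₁ is false.
Because LR exceeds 1, D is evidence for H₁.


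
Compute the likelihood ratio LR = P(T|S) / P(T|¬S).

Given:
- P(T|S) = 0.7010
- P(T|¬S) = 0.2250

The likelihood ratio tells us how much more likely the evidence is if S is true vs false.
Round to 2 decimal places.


Likelihood Ratio (LR) = P(T|S) / P(T|¬S)

LR = 0.7010 / 0.2250
   = 3.12

The evidence is 3.12 times more likely if S is true than if S is false.
Because LR exceeds 1, T is evidence for S.


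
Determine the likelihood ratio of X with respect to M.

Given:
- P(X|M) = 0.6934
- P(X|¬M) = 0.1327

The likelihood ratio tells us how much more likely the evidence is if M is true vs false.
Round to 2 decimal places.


Likelihood Ratio (LR) = P(X|M) / P(X|¬M)

LR = 0.6934 / 0.1327
   = 5.23

The evidence is 5.23 times more likely if M is true than if M is false.
Because LR exceeds 1, X is evidence for M.


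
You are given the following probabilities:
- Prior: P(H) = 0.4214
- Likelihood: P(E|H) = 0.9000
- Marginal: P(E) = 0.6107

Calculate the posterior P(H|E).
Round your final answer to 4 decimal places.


Using Bayes' theorem:

P(H|E) = P(E|H) × P(H) / P(E)
       = 0.9000 × 0.4214 / 0.6107
       = 0.37926000 / 0.6107
       = 0.6210

The evidence strengthens our belief in H.
Prior: 0.4214 → Posterior: 0.6210


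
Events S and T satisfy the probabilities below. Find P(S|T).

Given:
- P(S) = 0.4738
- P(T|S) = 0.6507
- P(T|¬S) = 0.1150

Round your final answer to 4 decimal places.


Bayes' theorem: P(S|T) = P(T|S) × P(S) / P(T)

Step 1: Calculate P(T) using law of total probability
P(T) = P(T|S)P(S) + P(T|¬S)P(¬S)
     = 0.6507 × 0.4738 + 0.1150 × 0.5262
     = 0.30830166 + 0.06051300
     = 0.36881466

Step 2: Apply Bayes' theorem
P(S|T) = P(T|S) × P(S) / P(T)
       = 0.30830166 / 0.36881466
       = 0.8359


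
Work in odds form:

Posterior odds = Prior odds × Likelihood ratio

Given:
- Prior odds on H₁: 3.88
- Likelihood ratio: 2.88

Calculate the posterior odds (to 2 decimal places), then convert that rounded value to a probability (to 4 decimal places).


Step 1: Calculate posterior odds
Posterior odds = Prior odds × LR
               = 3.88 × 2.88
               = 11.17

Step 2: Convert to probability
P(H₁|E) = Posterior odds / (1 + Posterior odds)
       = 11.17 / (1 + 11.17)
       = 11.17 / 12.17
       = 0.9178

The evidence increased P(H₁) from 0.7951 to 0.9178.


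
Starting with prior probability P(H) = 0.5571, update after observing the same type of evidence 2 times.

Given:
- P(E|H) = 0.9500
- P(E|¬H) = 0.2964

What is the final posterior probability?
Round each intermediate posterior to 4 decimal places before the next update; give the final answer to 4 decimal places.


Sequential Bayesian updating:

Initial prior: P(H) = 0.5571

Update 1:
  P(E) = 0.9500 × 0.5571 + 0.2964 × 0.4429 = 0.52924500 + 0.13127556 = 0.66052056
  P(H|E) = 0.52924500 / 0.66052056 = 0.8013

Update 2:
  P(E) = 0.9500 × 0.8013 + 0.2964 × 0.1987 = 0.76123500 + 0.05889468 = 0.82012968
  P(H|E) = 0.76123500 / 0.82012968 = 0.9282

Final posterior: 0.9282


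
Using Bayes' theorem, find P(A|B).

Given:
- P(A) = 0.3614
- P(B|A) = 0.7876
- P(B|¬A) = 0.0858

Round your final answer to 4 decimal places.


Bayes' theorem: P(A|B) = P(B|A) × P(A) / P(B)

Step 1: Calculate P(B) using law of total probability
P(B) = P(B|A)P(A) + P(B|¬A)P(¬A)
     = 0.7876 × 0.3614 + 0.0858 × 0.6386
     = 0.28463864 + 0.05479188
     = 0.33943052

Step 2: Apply Bayes' theorem
P(A|B) = P(B|A) × P(A) / P(B)
       = 0.28463864 / 0.33943052
       = 0.8386


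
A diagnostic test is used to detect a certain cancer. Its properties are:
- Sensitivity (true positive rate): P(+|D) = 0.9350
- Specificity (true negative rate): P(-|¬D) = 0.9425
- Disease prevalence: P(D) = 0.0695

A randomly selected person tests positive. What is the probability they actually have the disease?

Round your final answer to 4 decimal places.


Let D = has disease, + = positive test

Given:
- P(D) = 0.0695 (prevalence)
- P(+|D) = 0.9350 (sensitivity)
- P(-|¬D) = 0.9425 (specificity)
- P(+|¬D) = 0.0575 (false positive rate = 1 - specificity)

Step 1: Find P(+)
P(+) = P(+|D)P(D) + P(+|¬D)P(¬D)
     = 0.9350 × 0.0695 + 0.0575 × 0.9305
     = 0.06498250 + 0.05350375
     = 0.11848625

Step 2: Apply Bayes' theorem for P(D|+)
P(D|+) = P(+|D)P(D) / P(+)
       = 0.06498250 / 0.11848625
       = 0.5484


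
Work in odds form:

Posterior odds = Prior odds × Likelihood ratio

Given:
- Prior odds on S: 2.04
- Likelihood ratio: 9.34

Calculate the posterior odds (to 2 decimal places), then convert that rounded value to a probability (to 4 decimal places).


Step 1: Calculate posterior odds
Posterior odds = Prior odds × LR
               = 2.04 × 9.34
               = 19.05

Step 2: Convert to probability
P(S|E) = Posterior odds / (1 + Posterior odds)
       = 19.05 / (1 + 19.05)
       = 19.05 / 20.05
       = 0.9501

The evidence increased P(S) from 0.6711 to 0.9501.


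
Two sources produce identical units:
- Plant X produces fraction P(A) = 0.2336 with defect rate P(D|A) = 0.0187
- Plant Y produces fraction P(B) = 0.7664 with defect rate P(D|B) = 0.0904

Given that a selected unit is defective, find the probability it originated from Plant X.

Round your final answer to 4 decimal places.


Let A = from Plant X, D = defective

Given:
- P(A) = 0.2336, P(B) = 0.7664
- P(D|A) = 0.0187, P(D|B) = 0.0904

Step 1: Find P(D)
P(D) = P(D|A)P(A) + P(D|B)P(B)
     = 0.0187 × 0.2336 + 0.0904 × 0.7664
     = 0.00436832 + 0.06928256
     = 0.07365088

Step 2: Apply Bayes' theorem
P(A|D) = P(D|A)P(A) / P(D)
       = 0.00436832 / 0.07365088
       = 0.0593


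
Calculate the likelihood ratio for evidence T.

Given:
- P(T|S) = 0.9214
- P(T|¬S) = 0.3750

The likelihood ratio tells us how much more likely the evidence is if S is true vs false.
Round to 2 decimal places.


Likelihood Ratio (LR) = P(T|S) / P(T|¬S)

LR = 0.9214 / 0.3750
   = 2.46

The evidence is 2.46 times more likely if S is true than if S is false.
LR > 1, so observing T raises the odds in favor of S.


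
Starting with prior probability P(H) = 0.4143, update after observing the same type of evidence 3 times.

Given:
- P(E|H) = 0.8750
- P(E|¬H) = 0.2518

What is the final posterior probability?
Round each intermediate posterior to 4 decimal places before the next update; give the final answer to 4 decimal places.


Sequential Bayesian updating:

Initial prior: P(H) = 0.4143

Update 1:
  P(E) = 0.8750 × 0.4143 + 0.2518 × 0.5857 = 0.36251250 + 0.14747926 = 0.50999176
  P(H|E) = 0.36251250 / 0.50999176 = 0.7108

Update 2:
  P(E) = 0.8750 × 0.7108 + 0.2518 × 0.2892 = 0.62195000 + 0.07282056 = 0.69477056
  P(H|E) = 0.62195000 / 0.69477056 = 0.8952

Update 3:
  P(E) = 0.8750 × 0.8952 + 0.2518 × 0.1048 = 0.78330000 + 0.02638864 = 0.80968864
  P(H|E) = 0.78330000 / 0.80968864 = 0.9674

Final posterior: 0.9674


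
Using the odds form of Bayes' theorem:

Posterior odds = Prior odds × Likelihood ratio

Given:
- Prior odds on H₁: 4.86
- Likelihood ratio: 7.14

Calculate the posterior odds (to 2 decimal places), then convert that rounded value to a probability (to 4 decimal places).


Step 1: Calculate posterior odds
Posterior odds = Prior odds × LR
               = 4.86 × 7.14
               = 34.70

Step 2: Convert to probability
P(H₁|E) = Posterior odds / (1 + Posterior odds)
       = 34.70 / (1 + 34.70)
       = 34.70 / 35.70
       = 0.9720

The evidence increased P(H₁) from 0.8294 to 0.9720.


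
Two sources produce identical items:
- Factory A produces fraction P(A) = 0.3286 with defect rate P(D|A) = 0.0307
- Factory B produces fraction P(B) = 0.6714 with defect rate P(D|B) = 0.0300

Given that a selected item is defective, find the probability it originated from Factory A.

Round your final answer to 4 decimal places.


Let A = from Factory A, D = defective

Given:
- P(A) = 0.3286, P(B) = 0.6714
- P(D|A) = 0.0307, P(D|B) = 0.0300

Step 1: Find P(D)
P(D) = P(D|A)P(A) + P(D|B)P(B)
     = 0.0307 × 0.3286 + 0.0300 × 0.6714
     = 0.01008802 + 0.02014200
     = 0.03023002

Step 2: Apply Bayes' theorem
P(A|D) = P(D|A)P(A) / P(D)
       = 0.01008802 / 0.03023002
       = 0.3337


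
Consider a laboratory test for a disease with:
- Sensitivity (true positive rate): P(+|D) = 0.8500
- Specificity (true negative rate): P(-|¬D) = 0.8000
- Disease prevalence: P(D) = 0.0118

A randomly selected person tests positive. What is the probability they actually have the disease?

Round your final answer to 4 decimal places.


Let D = has disease, + = positive test

Given:
- P(D) = 0.0118 (prevalence)
- P(+|D) = 0.8500 (sensitivity)
- P(-|¬D) = 0.8000 (specificity)
- P(+|¬D) = 0.2000 (false positive rate = 1 - specificity)

Step 1: Find P(+)
P(+) = P(+|D)P(D) + P(+|¬D)P(¬D)
     = 0.8500 × 0.0118 + 0.2000 × 0.9882
     = 0.01003000 + 0.19764000
     = 0.20767000

Step 2: Apply Bayes' theorem for P(D|+)
P(D|+) = P(+|D)P(D) / P(+)
       = 0.01003000 / 0.20767000
       = 0.0483


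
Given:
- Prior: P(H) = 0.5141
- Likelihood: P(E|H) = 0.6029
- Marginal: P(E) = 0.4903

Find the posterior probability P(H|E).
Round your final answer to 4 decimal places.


Using Bayes' theorem:

P(H|E) = P(E|H) × P(H) / P(E)
       = 0.6029 × 0.5141 / 0.4903
       = 0.30995089 / 0.4903
       = 0.6322

The evidence strengthens our belief in H.
Prior: 0.5141 → Posterior: 0.6322


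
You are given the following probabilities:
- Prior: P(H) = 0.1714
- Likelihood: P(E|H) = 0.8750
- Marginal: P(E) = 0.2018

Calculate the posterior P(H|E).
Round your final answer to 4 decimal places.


Using Bayes' theorem:

P(H|E) = P(E|H) × P(H) / P(E)
       = 0.8750 × 0.1714 / 0.2018
       = 0.14997500 / 0.2018
       = 0.7432

The evidence strengthens our belief in H.
Prior: 0.1714 → Posterior: 0.7432


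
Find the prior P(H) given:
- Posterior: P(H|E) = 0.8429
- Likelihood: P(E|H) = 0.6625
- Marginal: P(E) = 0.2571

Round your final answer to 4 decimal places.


From Bayes' theorem: P(H|E) = P(E|H) × P(H) / P(E)

Rearranging for P(H):
P(H) = P(H|E) × P(E) / P(E|H)
     = 0.8429 × 0.2571 / 0.6625
     = 0.21670959 / 0.6625
     = 0.3271


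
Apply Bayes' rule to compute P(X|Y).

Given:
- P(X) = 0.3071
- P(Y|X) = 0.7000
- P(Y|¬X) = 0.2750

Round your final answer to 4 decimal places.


Bayes' theorem: P(X|Y) = P(Y|X) × P(X) / P(Y)

Step 1: Calculate P(Y) using law of total probability
P(Y) = P(Y|X)P(X) + P(Y|¬X)P(¬X)
     = 0.7000 × 0.3071 + 0.2750 × 0.6929
     = 0.21497000 + 0.19054750
     = 0.40551750

Step 2: Apply Bayes' theorem
P(X|Y) = P(Y|X) × P(X) / P(Y)
       = 0.21497000 / 0.40551750
       = 0.5301


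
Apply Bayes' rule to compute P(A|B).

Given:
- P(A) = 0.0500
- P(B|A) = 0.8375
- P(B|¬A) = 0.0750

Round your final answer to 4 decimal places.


Bayes' theorem: P(A|B) = P(B|A) × P(A) / P(B)

Step 1: Calculate P(B) using law of total probability
P(B) = P(B|A)P(A) + P(B|¬A)P(¬A)
     = 0.8375 × 0.0500 + 0.0750 × 0.9500
     = 0.04187500 + 0.07125000
     = 0.11312500

Step 2: Apply Bayes' theorem
P(A|B) = P(B|A) × P(A) / P(B)
       = 0.04187500 / 0.11312500
       = 0.3702


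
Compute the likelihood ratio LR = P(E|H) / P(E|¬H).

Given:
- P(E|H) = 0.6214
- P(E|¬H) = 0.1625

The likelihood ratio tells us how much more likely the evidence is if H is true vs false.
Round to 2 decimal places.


Likelihood Ratio (LR) = P(E|H) / P(E|¬H)

LR = 0.6214 / 0.1625
   = 3.82

The evidence is 3.82 times more likely if H is true than if H is false.
Since LR > 1, the evidence supports H over ¬H.


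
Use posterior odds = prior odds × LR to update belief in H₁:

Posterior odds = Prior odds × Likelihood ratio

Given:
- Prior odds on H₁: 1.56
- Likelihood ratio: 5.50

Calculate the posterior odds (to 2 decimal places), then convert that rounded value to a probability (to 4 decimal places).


Step 1: Calculate posterior odds
Posterior odds = Prior odds × LR
               = 1.56 × 5.50
               = 8.58

Step 2: Convert to probability
P(H₁|E) = Posterior odds / (1 + Posterior odds)
       = 8.58 / (1 + 8.58)
       = 8.58 / 9.58
       = 0.8956

The evidence increased P(H₁) from 0.6094 to 0.8956.


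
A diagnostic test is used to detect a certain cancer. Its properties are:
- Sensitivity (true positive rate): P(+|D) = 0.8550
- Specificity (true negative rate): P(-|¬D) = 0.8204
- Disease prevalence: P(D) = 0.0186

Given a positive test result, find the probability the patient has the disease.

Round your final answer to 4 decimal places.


Let D = has disease, + = positive test

Given:
- P(D) = 0.0186 (prevalence)
- P(+|D) = 0.8550 (sensitivity)
- P(-|¬D) = 0.8204 (specificity)
- P(+|¬D) = 0.1796 (false positive rate = 1 - specificity)

Step 1: Find P(+)
P(+) = P(+|D)P(D) + P(+|¬D)P(¬D)
     = 0.8550 × 0.0186 + 0.1796 × 0.9814
     = 0.01590300 + 0.17625944
     = 0.19216244

Step 2: Apply Bayes' theorem for P(D|+)
P(D|+) = P(+|D)P(D) / P(+)
       = 0.01590300 / 0.19216244
       = 0.0828


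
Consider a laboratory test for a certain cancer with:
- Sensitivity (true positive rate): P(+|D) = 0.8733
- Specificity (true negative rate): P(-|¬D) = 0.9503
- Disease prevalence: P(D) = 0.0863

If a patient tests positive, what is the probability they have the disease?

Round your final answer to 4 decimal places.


Let D = has disease, + = positive test

Given:
- P(D) = 0.0863 (prevalence)
- P(+|D) = 0.8733 (sensitivity)
- P(-|¬D) = 0.9503 (specificity)
- P(+|¬D) = 0.0497 (false positive rate = 1 - specificity)

Step 1: Find P(+)
P(+) = P(+|D)P(D) + P(+|¬D)P(¬D)
     = 0.8733 × 0.0863 + 0.0497 × 0.9137
     = 0.07536579 + 0.04541089
     = 0.12077668

Step 2: Apply Bayes' theorem for P(D|+)
P(D|+) = P(+|D)P(D) / P(+)
       = 0.07536579 / 0.12077668
       = 0.6240


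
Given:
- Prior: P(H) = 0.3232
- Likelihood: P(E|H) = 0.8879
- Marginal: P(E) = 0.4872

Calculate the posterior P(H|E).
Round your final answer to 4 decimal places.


Using Bayes' theorem:

P(H|E) = P(E|H) × P(H) / P(E)
       = 0.8879 × 0.3232 / 0.4872
       = 0.28696928 / 0.4872
       = 0.5890

The evidence strengthens our belief in H.
Prior: 0.3232 → Posterior: 0.5890


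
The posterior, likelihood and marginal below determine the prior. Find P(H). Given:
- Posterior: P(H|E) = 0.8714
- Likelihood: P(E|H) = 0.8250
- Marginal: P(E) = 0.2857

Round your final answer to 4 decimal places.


From Bayes' theorem: P(H|E) = P(E|H) × P(H) / P(E)

Rearranging for P(H):
P(H) = P(H|E) × P(E) / P(E|H)
     = 0.8714 × 0.2857 / 0.8250
     = 0.24895898 / 0.8250
     = 0.3018


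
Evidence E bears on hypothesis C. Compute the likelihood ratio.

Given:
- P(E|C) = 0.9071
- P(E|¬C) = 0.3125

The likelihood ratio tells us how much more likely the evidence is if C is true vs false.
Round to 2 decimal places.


Likelihood Ratio (LR) = P(E|C) / P(E|¬C)

LR = 0.9071 / 0.3125
   = 2.90

The evidence is 2.90 times more likely if C is true than if C is false.
Since LR > 1, the evidence supports C over ¬C.


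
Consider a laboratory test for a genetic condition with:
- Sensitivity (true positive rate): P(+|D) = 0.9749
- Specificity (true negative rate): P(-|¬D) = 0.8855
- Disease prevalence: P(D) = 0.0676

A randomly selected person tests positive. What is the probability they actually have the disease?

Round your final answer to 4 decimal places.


Let D = has disease, + = positive test

Given:
- P(D) = 0.0676 (prevalence)
- P(+|D) = 0.9749 (sensitivity)
- P(-|¬D) = 0.8855 (specificity)
- P(+|¬D) = 0.1145 (false positive rate = 1 - specificity)

Step 1: Find P(+)
P(+) = P(+|D)P(D) + P(+|¬D)P(¬D)
     = 0.9749 × 0.0676 + 0.1145 × 0.9324
     = 0.06590324 + 0.10675980
     = 0.17266304

Step 2: Apply Bayes' theorem for P(D|+)
P(D|+) = P(+|D)P(D) / P(+)
       = 0.06590324 / 0.17266304
       = 0.3817


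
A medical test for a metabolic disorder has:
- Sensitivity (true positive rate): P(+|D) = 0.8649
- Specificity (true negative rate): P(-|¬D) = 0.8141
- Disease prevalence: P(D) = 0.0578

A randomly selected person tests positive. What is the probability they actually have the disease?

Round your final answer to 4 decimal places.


Let D = has disease, + = positive test

Given:
- P(D) = 0.0578 (prevalence)
- P(+|D) = 0.8649 (sensitivity)
- P(-|¬D) = 0.8141 (specificity)
- P(+|¬D) = 0.1859 (false positive rate = 1 - specificity)

Step 1: Find P(+)
P(+) = P(+|D)P(D) + P(+|¬D)P(¬D)
     = 0.8649 × 0.0578 + 0.1859 × 0.9422
     = 0.04999122 + 0.17515498
     = 0.22514620

Step 2: Apply Bayes' theorem for P(D|+)
P(D|+) = P(+|D)P(D) / P(+)
       = 0.04999122 / 0.22514620
       = 0.2220


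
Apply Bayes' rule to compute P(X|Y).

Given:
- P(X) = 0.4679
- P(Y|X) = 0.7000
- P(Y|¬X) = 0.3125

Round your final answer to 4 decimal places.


Bayes' theorem: P(X|Y) = P(Y|X) × P(X) / P(Y)

Step 1: Calculate P(Y) using law of total probability
P(Y) = P(Y|X)P(X) + P(Y|¬X)P(¬X)
     = 0.7000 × 0.4679 + 0.3125 × 0.5321
     = 0.32753000 + 0.16628125
     = 0.49381125

Step 2: Apply Bayes' theorem
P(X|Y) = P(Y|X) × P(X) / P(Y)
       = 0.32753000 / 0.49381125
       = 0.6633


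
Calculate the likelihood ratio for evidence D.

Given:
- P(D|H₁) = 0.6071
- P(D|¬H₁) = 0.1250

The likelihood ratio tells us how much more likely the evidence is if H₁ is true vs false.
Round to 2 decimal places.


Likelihood Ratio (LR) = P(D|H₁) / P(D|¬H₁)

LR = 0.6071 / 0.1250
   = 4.86

The evidence is 4.86 times more likely if H₁ is true than if H₁ is false.
Since LR > 1, the evidence supports H₁ over ¬H₁.


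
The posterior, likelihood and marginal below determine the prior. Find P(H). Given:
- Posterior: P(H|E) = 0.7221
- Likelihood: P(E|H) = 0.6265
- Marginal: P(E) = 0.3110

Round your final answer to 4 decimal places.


From Bayes' theorem: P(H|E) = P(E|H) × P(H) / P(E)

Rearranging for P(H):
P(H) = P(H|E) × P(E) / P(E|H)
     = 0.7221 × 0.3110 / 0.6265
     = 0.22457310 / 0.6265
     = 0.3585


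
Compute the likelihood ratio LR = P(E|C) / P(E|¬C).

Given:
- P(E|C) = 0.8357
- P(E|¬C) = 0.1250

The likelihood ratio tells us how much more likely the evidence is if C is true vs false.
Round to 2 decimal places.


Likelihood Ratio (LR) = P(E|C) / P(E|¬C)

LR = 0.8357 / 0.1250
   = 6.69

The evidence is 6.69 times more likely if C is true than if C is false.
LR > 1, so observing E raises the odds in favor of C.


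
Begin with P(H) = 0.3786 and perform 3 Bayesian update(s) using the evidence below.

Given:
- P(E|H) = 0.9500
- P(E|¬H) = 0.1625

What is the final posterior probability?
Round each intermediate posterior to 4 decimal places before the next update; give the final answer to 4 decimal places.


Sequential Bayesian updating:

Initial prior: P(H) = 0.3786

Update 1:
  P(E) = 0.9500 × 0.3786 + 0.1625 × 0.6214 = 0.35967000 + 0.10097750 = 0.46064750
  P(H|E) = 0.35967000 / 0.46064750 = 0.7808

Update 2:
  P(E) = 0.9500 × 0.7808 + 0.1625 × 0.2192 = 0.74176000 + 0.03562000 = 0.77738000
  P(H|E) = 0.74176000 / 0.77738000 = 0.9542

Update 3:
  P(E) = 0.9500 × 0.9542 + 0.1625 × 0.0458 = 0.90649000 + 0.00744250 = 0.91393250
  P(H|E) = 0.90649000 / 0.91393250 = 0.9919

Final posterior: 0.9919


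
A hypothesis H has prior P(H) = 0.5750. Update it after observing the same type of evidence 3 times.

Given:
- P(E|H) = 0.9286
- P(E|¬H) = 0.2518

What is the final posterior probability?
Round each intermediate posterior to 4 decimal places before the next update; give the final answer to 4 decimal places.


Sequential Bayesian updating:

Initial prior: P(H) = 0.5750

Update 1:
  P(E) = 0.9286 × 0.5750 + 0.2518 × 0.4250 = 0.53394500 + 0.10701500 = 0.64096000
  P(H|E) = 0.53394500 / 0.64096000 = 0.8330

Update 2:
  P(E) = 0.9286 × 0.8330 + 0.2518 × 0.1670 = 0.77352380 + 0.04205060 = 0.81557440
  P(H|E) = 0.77352380 / 0.81557440 = 0.9484

Update 3:
  P(E) = 0.9286 × 0.9484 + 0.2518 × 0.0516 = 0.88068424 + 0.01299288 = 0.89367712
  P(H|E) = 0.88068424 / 0.89367712 = 0.9855

Final posterior: 0.9855


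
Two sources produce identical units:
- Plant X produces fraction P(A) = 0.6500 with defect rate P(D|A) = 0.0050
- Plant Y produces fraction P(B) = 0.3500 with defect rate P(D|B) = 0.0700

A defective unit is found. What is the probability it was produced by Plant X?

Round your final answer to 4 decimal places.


Let A = from Plant X, D = defective

Given:
- P(A) = 0.6500, P(B) = 0.3500
- P(D|A) = 0.0050, P(D|B) = 0.0700

Step 1: Find P(D)
P(D) = P(D|A)P(A) + P(D|B)P(B)
     = 0.0050 × 0.6500 + 0.0700 × 0.3500
     = 0.00325000 + 0.02450000
     = 0.02775000

Step 2: Apply Bayes' theorem
P(A|D) = P(D|A)P(A) / P(D)
       = 0.00325000 / 0.02775000
       = 0.1171


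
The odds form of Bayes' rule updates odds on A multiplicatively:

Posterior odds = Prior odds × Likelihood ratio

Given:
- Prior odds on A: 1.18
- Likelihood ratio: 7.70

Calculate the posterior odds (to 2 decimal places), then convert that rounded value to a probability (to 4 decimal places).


Step 1: Calculate posterior odds
Posterior odds = Prior odds × LR
               = 1.18 × 7.70
               = 9.09

Step 2: Convert to probability
P(A|E) = Posterior odds / (1 + Posterior odds)
       = 9.09 / (1 + 9.09)
       = 9.09 / 10.09
       = 0.9009

The evidence increased P(A) from 0.5413 to 0.9009.


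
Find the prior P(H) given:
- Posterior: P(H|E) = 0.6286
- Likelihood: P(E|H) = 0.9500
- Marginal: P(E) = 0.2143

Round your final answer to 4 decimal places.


From Bayes' theorem: P(H|E) = P(E|H) × P(H) / P(E)

Rearranging for P(H):
P(H) = P(H|E) × P(E) / P(E|H)
     = 0.6286 × 0.2143 / 0.9500
     = 0.13470898 / 0.9500
     = 0.1418


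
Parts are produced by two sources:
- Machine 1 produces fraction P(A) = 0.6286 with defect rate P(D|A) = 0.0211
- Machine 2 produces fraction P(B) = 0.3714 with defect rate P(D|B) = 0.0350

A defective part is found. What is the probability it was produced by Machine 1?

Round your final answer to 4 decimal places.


Let A = from Machine 1, D = defective

Given:
- P(A) = 0.6286, P(B) = 0.3714
- P(D|A) = 0.0211, P(D|B) = 0.0350

Step 1: Find P(D)
P(D) = P(D|A)P(A) + P(D|B)P(B)
     = 0.0211 × 0.6286 + 0.0350 × 0.3714
     = 0.01326346 + 0.01299900
     = 0.02626246

Step 2: Apply Bayes' theorem
P(A|D) = P(D|A)P(A) / P(D)
       = 0.01326346 / 0.02626246
       = 0.5050


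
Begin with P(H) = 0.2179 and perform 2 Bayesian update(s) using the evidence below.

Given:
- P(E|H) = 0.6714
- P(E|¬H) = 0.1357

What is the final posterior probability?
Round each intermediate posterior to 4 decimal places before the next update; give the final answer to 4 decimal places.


Sequential Bayesian updating:

Initial prior: P(H) = 0.2179

Update 1:
  P(E) = 0.6714 × 0.2179 + 0.1357 × 0.7821 = 0.14629806 + 0.10613097 = 0.25242903
  P(H|E) = 0.14629806 / 0.25242903 = 0.5796

Update 2:
  P(E) = 0.6714 × 0.5796 + 0.1357 × 0.4204 = 0.38914344 + 0.05704828 = 0.44619172
  P(H|E) = 0.38914344 / 0.44619172 = 0.8721

Final posterior: 0.8721


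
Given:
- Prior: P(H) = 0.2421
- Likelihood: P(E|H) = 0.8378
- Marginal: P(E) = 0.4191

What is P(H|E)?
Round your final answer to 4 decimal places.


Using Bayes' theorem:

P(H|E) = P(E|H) × P(H) / P(E)
       = 0.8378 × 0.2421 / 0.4191
       = 0.20283138 / 0.4191
       = 0.4840

The evidence strengthens our belief in H.
Prior: 0.2421 → Posterior: 0.4840


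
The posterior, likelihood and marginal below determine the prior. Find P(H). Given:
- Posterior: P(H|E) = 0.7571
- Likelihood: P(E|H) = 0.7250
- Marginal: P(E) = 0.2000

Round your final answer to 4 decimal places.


From Bayes' theorem: P(H|E) = P(E|H) × P(H) / P(E)

Rearranging for P(H):
P(H) = P(H|E) × P(E) / P(E|H)
     = 0.7571 × 0.2000 / 0.7250
     = 0.15142000 / 0.7250
     = 0.2089


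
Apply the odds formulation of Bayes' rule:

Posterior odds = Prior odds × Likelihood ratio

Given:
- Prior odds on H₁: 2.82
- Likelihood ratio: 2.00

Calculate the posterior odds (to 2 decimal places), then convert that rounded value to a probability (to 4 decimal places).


Step 1: Calculate posterior odds
Posterior odds = Prior odds × LR
               = 2.82 × 2.00
               = 5.64

Step 2: Convert to probability
P(H₁|E) = Posterior odds / (1 + Posterior odds)
       = 5.64 / (1 + 5.64)
       = 5.64 / 6.64
       = 0.8494

The evidence increased P(H₁) from 0.7382 to 0.8494.


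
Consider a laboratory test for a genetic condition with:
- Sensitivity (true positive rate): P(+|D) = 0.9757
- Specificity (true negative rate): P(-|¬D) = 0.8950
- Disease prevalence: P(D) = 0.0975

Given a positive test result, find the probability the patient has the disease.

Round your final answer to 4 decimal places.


Let D = has disease, + = positive test

Given:
- P(D) = 0.0975 (prevalence)
- P(+|D) = 0.9757 (sensitivity)
- P(-|¬D) = 0.8950 (specificity)
- P(+|¬D) = 0.1050 (false positive rate = 1 - specificity)

Step 1: Find P(+)
P(+) = P(+|D)P(D) + P(+|¬D)P(¬D)
     = 0.9757 × 0.0975 + 0.1050 × 0.9025
     = 0.09513075 + 0.09476250
     = 0.18989325

Step 2: Apply Bayes' theorem for P(D|+)
P(D|+) = P(+|D)P(D) / P(+)
       = 0.09513075 / 0.18989325
       = 0.5010
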